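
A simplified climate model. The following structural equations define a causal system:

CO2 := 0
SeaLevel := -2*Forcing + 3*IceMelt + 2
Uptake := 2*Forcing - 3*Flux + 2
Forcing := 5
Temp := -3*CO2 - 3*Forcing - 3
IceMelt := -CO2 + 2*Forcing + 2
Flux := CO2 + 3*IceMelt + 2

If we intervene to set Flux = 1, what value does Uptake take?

9

Intervening sets Flux = 1 and removes its equation (Flux := CO2 + 3*IceMelt + 2).
Uptake = 2*Forcing - 3*Flux + 2  [with Forcing=5, Flux=1]  = 9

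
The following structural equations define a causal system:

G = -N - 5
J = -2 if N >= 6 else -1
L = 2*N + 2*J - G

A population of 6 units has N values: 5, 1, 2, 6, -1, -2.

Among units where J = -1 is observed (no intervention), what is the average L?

6

Conditioning on J=-1 selects the 5 unit(s) with N ∈ {5, 1, 2, -1, -2}. Their L values: 18, 6, 9, 0, -3. Mean = 6.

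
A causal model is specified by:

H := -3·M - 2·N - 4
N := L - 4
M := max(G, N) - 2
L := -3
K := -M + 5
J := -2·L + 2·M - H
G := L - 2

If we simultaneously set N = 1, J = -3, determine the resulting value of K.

Setting N = 1, J = -3 by intervention discards those variables' equations.
G = L - 2  [with L=-3]  = -5
M = max(G, N) - 2  [with G=-5, N=1]  = -1
K = -M + 5  [with M=-1]  = 6

6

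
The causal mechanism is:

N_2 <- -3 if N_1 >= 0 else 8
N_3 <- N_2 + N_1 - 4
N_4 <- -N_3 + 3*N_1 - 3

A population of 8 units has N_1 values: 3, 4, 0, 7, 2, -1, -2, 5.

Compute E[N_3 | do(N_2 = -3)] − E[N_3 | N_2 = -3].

Every unit gets N_2=-3 under the intervention. N_3 values become -4, -3, -7, 0, -5, -8, -9, -2; E[N_3|do(N_2=-3)] = -4.75.
Observing N_2=-3 restricts to units where N_2's equation naturally yields -3: N_1 ∈ {3, 4, 0, 7, 2, 5}. In that subpopulation N_3 = -4, -3, -7, 0, -5, -2, mean -3.5.
Difference = -4.75 − (-3.5) = -1.25.

-1.25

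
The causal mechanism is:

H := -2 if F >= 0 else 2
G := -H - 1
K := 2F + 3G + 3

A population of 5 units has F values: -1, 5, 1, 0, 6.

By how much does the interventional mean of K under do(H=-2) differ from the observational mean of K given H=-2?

The intervention sets H=-2 in all 5 units regardless of F. Recomputing K per unit gives 4, 16, 8, 6, 18; average 10.4.
Conditioning on H=-2 selects the 4 unit(s) with F ∈ {5, 1, 0, 6}. Their K values: 16, 8, 6, 18. Mean = 12.
Difference = 10.4 − 12 = -1.6.

-1.6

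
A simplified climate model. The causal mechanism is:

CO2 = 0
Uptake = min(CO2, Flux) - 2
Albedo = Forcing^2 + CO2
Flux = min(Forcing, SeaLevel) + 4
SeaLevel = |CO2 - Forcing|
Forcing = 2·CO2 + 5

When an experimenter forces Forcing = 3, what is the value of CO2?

Under do(Forcing=3), the mechanism Forcing = 2·CO2 + 5 is discarded; Forcing is fixed at 3.
CO2 is not downstream of the intervention, so its value is determined by the original equations.

0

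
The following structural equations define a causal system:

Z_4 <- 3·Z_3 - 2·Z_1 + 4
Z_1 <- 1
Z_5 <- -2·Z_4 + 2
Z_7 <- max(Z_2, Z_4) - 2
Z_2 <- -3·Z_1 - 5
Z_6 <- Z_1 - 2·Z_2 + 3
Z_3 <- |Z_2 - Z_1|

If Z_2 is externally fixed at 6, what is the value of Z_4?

Under do(Z_2=6), the mechanism Z_2 <- -3·Z_1 - 5 is discarded; Z_2 is fixed at 6.
Z_3 = |Z_2 - Z_1|  [with Z_2=6, Z_1=1]  = 5
Z_4 = 3·Z_3 - 2·Z_1 + 4  [with Z_3=5, Z_1=1]  = 17

17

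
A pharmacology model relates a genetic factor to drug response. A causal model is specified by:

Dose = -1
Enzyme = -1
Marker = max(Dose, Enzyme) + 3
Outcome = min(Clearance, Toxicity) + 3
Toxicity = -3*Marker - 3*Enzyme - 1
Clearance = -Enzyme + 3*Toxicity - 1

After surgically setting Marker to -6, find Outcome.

23

The intervention breaks the incoming arrows to Marker: Marker = max(Dose, Enzyme) + 3 no longer applies, and Marker = -6.
Toxicity = -3*Marker - 3*Enzyme - 1  [with Marker=-6, Enzyme=-1]  = 20
Clearance = -Enzyme + 3*Toxicity - 1  [with Enzyme=-1, Toxicity=20]  = 60
Outcome = min(Clearance, Toxicity) + 3  [with Clearance=60, Toxicity=20]  = 23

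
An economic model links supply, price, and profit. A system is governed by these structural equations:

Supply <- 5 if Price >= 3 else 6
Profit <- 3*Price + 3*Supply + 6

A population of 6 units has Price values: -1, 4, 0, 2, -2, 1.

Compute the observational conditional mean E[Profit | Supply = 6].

24

Conditioning on Supply=6 selects the 5 unit(s) with Price ∈ {-1, 0, 2, -2, 1}. Their Profit values: 21, 24, 30, 18, 27. Mean = 24.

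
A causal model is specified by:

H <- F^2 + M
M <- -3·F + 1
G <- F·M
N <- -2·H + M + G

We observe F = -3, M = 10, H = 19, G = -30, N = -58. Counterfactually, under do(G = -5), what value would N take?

Intervening sets G = -5 and removes its equation (G <- F·M).
M = -3·F + 1  [with F=-3]  = 10
H = F^2 + M  [with F=-3, M=10]  = 19
N = -2·H + M + G  [with H=19, M=10, G=-5]  = -33

-33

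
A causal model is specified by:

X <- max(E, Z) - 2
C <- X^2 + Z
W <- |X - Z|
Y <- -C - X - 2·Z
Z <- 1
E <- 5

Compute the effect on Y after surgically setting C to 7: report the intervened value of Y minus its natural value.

3

Intervening sets C = 7 and removes its equation (C <- X^2 + Z).
X = max(E, Z) - 2  [with E=5, Z=1]  = 3
Y = -C - X - 2·Z  [with C=7, X=3, Z=1]  = -12
Without intervention: X = max(E, Z) - 2  [with E=5, Z=1]  = 3; C = X^2 + Z  [with X=3, Z=1]  = 10; Y = -C - X - 2·Z  [with C=10, X=3, Z=1]  = -15.
Change = -12 − (-15) = 3.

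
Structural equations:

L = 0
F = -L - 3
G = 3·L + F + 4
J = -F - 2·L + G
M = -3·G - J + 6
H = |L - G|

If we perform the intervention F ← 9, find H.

13

Under do(F=9), the mechanism F = -L - 3 is discarded; F is fixed at 9.
G = 3·L + F + 4  [with L=0, F=9]  = 13
H = |L - G|  [with L=0, G=13]  = 13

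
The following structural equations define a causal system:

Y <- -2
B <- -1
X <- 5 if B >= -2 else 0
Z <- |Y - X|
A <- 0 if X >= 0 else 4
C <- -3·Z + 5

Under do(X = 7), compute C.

The intervention breaks the incoming arrows to X: X <- 5 if B >= -2 else 0 no longer applies, and X = 7.
Z = |Y - X|  [with Y=-2, X=7]  = 9
C = -3·Z + 5  [with Z=9]  = -22

-22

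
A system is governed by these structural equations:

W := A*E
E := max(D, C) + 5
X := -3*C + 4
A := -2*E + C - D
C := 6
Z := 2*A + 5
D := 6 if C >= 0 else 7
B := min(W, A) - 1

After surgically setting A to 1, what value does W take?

Under do(A=1), the mechanism A := -2*E + C - D is discarded; A is fixed at 1.
D = 6 if C >= 0 else 7  [with C=6]  = 6
E = max(D, C) + 5  [with D=6, C=6]  = 11
W = A*E  [with A=1, E=11]  = 11

11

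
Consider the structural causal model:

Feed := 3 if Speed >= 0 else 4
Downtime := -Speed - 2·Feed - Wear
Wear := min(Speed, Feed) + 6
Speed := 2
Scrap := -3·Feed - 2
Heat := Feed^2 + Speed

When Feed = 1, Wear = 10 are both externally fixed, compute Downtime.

The joint intervention fixes Feed = 1, Wear = 10, removing each variable's own equation.
Downtime = -Speed - 2·Feed - Wear  [with Speed=2, Feed=1, Wear=10]  = -14

-14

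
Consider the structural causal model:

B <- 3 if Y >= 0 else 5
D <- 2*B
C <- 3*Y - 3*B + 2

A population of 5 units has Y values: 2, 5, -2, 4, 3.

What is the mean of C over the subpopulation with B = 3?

Conditioning on B=3 selects the 4 unit(s) with Y ∈ {2, 5, 4, 3}. Their C values: -1, 8, 5, 2. Mean = 3.5.

3.5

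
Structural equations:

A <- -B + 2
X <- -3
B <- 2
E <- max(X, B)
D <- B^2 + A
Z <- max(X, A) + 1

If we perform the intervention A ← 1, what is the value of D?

The intervention breaks the incoming arrows to A: A <- -B + 2 no longer applies, and A = 1.
D = B^2 + A  [with B=2, A=1]  = 5

5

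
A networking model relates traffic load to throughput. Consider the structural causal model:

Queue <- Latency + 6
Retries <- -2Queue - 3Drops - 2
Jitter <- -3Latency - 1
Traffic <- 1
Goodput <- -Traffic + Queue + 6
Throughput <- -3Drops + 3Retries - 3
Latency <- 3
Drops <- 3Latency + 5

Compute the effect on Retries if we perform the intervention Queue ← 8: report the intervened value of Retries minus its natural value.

do(Queue=8) replaces the equation Queue <- Latency + 6 with the constant Queue = 8.
Drops = 3Latency + 5  [with Latency=3]  = 14
Retries = -2Queue - 3Drops - 2  [with Queue=8, Drops=14]  = -60
Without intervention: Queue = Latency + 6  [with Latency=3]  = 9; Drops = 3Latency + 5  [with Latency=3]  = 14; Retries = -2Queue - 3Drops - 2  [with Queue=9, Drops=14]  = -62.
Change = -60 − (-62) = 2.

2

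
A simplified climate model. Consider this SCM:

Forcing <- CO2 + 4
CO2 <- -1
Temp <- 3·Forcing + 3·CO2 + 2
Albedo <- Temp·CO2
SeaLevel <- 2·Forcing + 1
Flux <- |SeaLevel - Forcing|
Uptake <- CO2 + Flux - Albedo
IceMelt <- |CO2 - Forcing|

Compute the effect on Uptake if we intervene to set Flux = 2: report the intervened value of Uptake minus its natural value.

do(Flux=2) replaces the equation Flux <- |SeaLevel - Forcing| with the constant Flux = 2.
Forcing = CO2 + 4  [with CO2=-1]  = 3
Temp = 3·Forcing + 3·CO2 + 2  [with Forcing=3, CO2=-1]  = 8
Albedo = Temp·CO2  [with Temp=8, CO2=-1]  = -8
Uptake = CO2 + Flux - Albedo  [with CO2=-1, Flux=2, Albedo=-8]  = 9
Without intervention: Forcing = CO2 + 4  [with CO2=-1]  = 3; Temp = 3·Forcing + 3·CO2 + 2  [with Forcing=3, CO2=-1]  = 8; Albedo = Temp·CO2  [with Temp=8, CO2=-1]  = -8; SeaLevel = 2·Forcing + 1  [with Forcing=3]  = 7; Flux = |SeaLevel - Forcing|  [with SeaLevel=7, Forcing=3]  = 4; Uptake = CO2 + Flux - Albedo  [with CO2=-1, Flux=4, Albedo=-8]  = 11.
Change = 9 − 11 = -2.

-2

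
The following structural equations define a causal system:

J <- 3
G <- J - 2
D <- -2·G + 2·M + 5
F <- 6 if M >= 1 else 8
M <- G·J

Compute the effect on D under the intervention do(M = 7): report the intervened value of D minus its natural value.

The intervention breaks the incoming arrows to M: M <- G·J no longer applies, and M = 7.
G = J - 2  [with J=3]  = 1
D = -2·G + 2·M + 5  [with G=1, M=7]  = 17
Without intervention: G = J - 2  [with J=3]  = 1; M = G·J  [with G=1, J=3]  = 3; D = -2·G + 2·M + 5  [with G=1, M=3]  = 9.
Change = 17 − 9 = 8.

8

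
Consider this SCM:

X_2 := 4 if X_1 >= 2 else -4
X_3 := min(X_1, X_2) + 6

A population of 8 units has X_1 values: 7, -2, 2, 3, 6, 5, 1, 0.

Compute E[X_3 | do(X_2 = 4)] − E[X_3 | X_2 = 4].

-1.4

The intervention sets X_2=4 in all 8 units regardless of X_1. Recomputing X_3 per unit gives 10, 4, 8, 9, 10, 10, 7, 6; average 8.
E[X_3|X_2=4] averages over only the 5 units with X_2=4 (X_1 = 7, 2, 3, 6, 5): X_3 = 10, 8, 9, 10, 10, mean 9.4.
Difference = 8 − 9.4 = -1.4.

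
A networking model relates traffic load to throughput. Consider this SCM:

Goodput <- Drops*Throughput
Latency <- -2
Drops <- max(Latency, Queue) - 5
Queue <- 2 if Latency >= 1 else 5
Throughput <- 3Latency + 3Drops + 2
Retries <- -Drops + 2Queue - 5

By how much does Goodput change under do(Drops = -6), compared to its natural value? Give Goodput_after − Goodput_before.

132

The intervention breaks the incoming arrows to Drops: Drops <- max(Latency, Queue) - 5 no longer applies, and Drops = -6.
Throughput = 3Latency + 3Drops + 2  [with Latency=-2, Drops=-6]  = -22
Goodput = Drops*Throughput  [with Drops=-6, Throughput=-22]  = 132
Without intervention: Queue = 2 if Latency >= 1 else 5  [with Latency=-2]  = 5; Drops = max(Latency, Queue) - 5  [with Latency=-2, Queue=5]  = 0; Throughput = 3Latency + 3Drops + 2  [with Latency=-2, Drops=0]  = -4; Goodput = Drops*Throughput  [with Drops=0, Throughput=-4]  = 0.
Change = 132 − 0 = 132.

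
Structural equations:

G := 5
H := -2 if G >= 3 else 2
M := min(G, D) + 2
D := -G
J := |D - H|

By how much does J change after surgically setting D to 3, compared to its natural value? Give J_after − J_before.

2

do(D=3) replaces the equation D := -G with the constant D = 3.
H = -2 if G >= 3 else 2  [with G=5]  = -2
J = |D - H|  [with D=3, H=-2]  = 5
Without intervention: D = -G  [with G=5]  = -5; H = -2 if G >= 3 else 2  [with G=5]  = -2; J = |D - H|  [with D=-5, H=-2]  = 3.
Change = 5 − 3 = 2.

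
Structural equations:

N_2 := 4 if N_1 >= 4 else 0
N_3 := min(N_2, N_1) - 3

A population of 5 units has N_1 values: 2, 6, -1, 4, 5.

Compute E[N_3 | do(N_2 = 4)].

-0.4

do(N_2=4) breaks N_2's dependence on N_1. With N_2=4 fixed, N_3 across the units is -1, 1, -4, 1, 1, mean -0.4.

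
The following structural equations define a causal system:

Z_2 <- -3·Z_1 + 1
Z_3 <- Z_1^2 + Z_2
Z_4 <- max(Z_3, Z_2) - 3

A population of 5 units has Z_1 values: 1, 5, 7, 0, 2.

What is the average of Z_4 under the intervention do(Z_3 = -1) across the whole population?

-3.6

do(Z_3=-1) breaks Z_3's dependence on Z_1. With Z_3=-1 fixed, Z_4 across the units is -4, -4, -4, -2, -4, mean -3.6.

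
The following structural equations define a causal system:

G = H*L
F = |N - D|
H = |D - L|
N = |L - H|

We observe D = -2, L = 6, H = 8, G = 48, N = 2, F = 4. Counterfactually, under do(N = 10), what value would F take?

The intervention breaks the incoming arrows to N: N = |L - H| no longer applies, and N = 10.
F = |N - D|  [with N=10, D=-2]  = 12

12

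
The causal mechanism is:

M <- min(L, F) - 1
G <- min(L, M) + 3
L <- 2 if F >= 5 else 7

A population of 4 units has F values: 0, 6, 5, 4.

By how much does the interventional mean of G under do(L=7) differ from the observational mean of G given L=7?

1.75

The intervention sets L=7 in all 4 units regardless of F. Recomputing G per unit gives 2, 8, 7, 6; average 5.75.
E[G|L=7] averages over only the 2 units with L=7 (F = 0, 4): G = 2, 6, mean 4.
Difference = 5.75 − 4 = 1.75.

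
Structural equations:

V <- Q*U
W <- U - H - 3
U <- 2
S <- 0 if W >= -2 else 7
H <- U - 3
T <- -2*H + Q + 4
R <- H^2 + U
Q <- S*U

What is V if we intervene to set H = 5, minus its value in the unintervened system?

28

Under do(H=5), the mechanism H <- U - 3 is discarded; H is fixed at 5.
W = U - H - 3  [with U=2, H=5]  = -6
S = 0 if W >= -2 else 7  [with W=-6]  = 7
Q = S*U  [with S=7, U=2]  = 14
V = Q*U  [with Q=14, U=2]  = 28
Without intervention: H = U - 3  [with U=2]  = -1; W = U - H - 3  [with U=2, H=-1]  = 0; S = 0 if W >= -2 else 7  [with W=0]  = 0; Q = S*U  [with S=0, U=2]  = 0; V = Q*U  [with Q=0, U=2]  = 0.
Change = 28 − 0 = 28.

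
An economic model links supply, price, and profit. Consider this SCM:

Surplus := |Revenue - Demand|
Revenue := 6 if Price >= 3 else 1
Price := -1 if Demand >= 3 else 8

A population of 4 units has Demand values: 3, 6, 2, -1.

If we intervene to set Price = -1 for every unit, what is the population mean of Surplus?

The intervention sets Price=-1 in all 4 units regardless of Demand. Recomputing Surplus per unit gives 2, 5, 1, 2; average 2.5.

2.5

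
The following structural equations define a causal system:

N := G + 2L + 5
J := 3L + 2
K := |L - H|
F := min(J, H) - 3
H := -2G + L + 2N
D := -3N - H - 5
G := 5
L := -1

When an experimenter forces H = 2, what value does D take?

Intervening sets H = 2 and removes its equation (H := -2G + L + 2N).
N = G + 2L + 5  [with G=5, L=-1]  = 8
D = -3N - H - 5  [with N=8, H=2]  = -31

-31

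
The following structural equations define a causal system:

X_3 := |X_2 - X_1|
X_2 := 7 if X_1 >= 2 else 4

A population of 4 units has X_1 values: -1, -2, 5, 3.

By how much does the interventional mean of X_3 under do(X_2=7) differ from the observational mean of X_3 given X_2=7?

Under do(X_2=7), X_2's equation is replaced by X_2=7 for every unit. Per-unit X_3: 8, 9, 2, 4. Mean = 5.75.
Conditioning on X_2=7 selects the 2 unit(s) with X_1 ∈ {5, 3}. Their X_3 values: 2, 4. Mean = 3.
Difference = 5.75 − 3 = 2.75.

2.75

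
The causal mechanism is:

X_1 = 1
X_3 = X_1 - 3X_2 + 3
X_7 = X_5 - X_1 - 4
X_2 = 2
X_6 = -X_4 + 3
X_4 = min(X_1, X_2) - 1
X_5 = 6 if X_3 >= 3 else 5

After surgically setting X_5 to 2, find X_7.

Under do(X_5=2), the mechanism X_5 = 6 if X_3 >= 3 else 5 is discarded; X_5 is fixed at 2.
X_7 = X_5 - X_1 - 4  [with X_5=2, X_1=1]  = -3

-3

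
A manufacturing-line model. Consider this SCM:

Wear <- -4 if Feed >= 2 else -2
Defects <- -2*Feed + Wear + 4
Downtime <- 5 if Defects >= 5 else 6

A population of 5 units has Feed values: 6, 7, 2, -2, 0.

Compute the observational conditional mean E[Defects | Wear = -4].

Observing Wear=-4 restricts to units where Wear's equation naturally yields -4: Feed ∈ {6, 7, 2}. In that subpopulation Defects = -12, -14, -4, mean -10.

-10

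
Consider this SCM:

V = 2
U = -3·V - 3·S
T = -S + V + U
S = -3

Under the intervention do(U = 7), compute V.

Under do(U=7), the mechanism U = -3·V - 3·S is discarded; U is fixed at 7.
Since V is not a descendant of the intervened variable, it is unaffected.

2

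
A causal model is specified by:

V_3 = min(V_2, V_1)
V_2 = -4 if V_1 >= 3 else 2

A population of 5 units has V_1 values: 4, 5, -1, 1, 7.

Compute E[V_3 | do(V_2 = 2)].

1.2

Under do(V_2=2), V_2's equation is replaced by V_2=2 for every unit. Per-unit V_3: 2, 2, -1, 1, 2. Mean = 1.2.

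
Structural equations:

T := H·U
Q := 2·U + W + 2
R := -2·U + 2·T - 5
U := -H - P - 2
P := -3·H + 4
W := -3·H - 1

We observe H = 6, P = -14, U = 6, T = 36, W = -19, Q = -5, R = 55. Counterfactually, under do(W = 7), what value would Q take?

21

The intervention breaks the incoming arrows to W: W := -3·H - 1 no longer applies, and W = 7.
P = -3·H + 4  [with H=6]  = -14
U = -H - P - 2  [with H=6, P=-14]  = 6
Q = 2·U + W + 2  [with U=6, W=7]  = 21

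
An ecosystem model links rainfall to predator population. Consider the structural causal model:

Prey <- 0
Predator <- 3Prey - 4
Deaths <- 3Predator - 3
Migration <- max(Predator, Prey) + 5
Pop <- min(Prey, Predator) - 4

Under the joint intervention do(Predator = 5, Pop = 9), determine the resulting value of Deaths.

Under do(Predator = 5, Pop = 9), each intervened variable's structural equation is replaced by its fixed value.
Deaths = 3Predator - 3  [with Predator=5]  = 12

12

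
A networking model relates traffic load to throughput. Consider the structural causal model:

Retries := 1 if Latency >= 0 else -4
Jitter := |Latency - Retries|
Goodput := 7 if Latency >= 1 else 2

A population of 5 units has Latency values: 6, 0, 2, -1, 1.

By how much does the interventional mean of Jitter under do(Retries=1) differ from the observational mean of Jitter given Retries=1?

0.05

The intervention sets Retries=1 in all 5 units regardless of Latency. Recomputing Jitter per unit gives 5, 1, 1, 2, 0; average 1.8.
Conditioning on Retries=1 selects the 4 unit(s) with Latency ∈ {6, 0, 2, 1}. Their Jitter values: 5, 1, 1, 0. Mean = 1.75.
Difference = 1.8 − 1.75 = 0.05.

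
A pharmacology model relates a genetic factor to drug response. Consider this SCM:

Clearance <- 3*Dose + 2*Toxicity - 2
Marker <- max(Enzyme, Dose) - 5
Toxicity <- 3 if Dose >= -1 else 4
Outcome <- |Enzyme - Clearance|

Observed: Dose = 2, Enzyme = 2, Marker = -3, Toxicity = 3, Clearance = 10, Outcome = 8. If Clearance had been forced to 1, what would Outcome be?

The intervention breaks the incoming arrows to Clearance: Clearance <- 3*Dose + 2*Toxicity - 2 no longer applies, and Clearance = 1.
Outcome = |Enzyme - Clearance|  [with Enzyme=2, Clearance=1]  = 1

1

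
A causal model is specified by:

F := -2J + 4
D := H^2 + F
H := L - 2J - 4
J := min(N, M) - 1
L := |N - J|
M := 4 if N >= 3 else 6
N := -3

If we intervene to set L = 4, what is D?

The intervention breaks the incoming arrows to L: L := |N - J| no longer applies, and L = 4.
M = 4 if N >= 3 else 6  [with N=-3]  = 6
J = min(N, M) - 1  [with N=-3, M=6]  = -4
H = L - 2J - 4  [with L=4, J=-4]  = 8
F = -2J + 4  [with J=-4]  = 12
D = H^2 + F  [with H=8, F=12]  = 76

76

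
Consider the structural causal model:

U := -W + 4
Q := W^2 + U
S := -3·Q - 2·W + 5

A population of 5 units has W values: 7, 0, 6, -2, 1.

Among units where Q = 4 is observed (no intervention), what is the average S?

Observing Q=4 restricts to units where Q's equation naturally yields 4: W ∈ {0, 1}. In that subpopulation S = -7, -9, mean -8.

-8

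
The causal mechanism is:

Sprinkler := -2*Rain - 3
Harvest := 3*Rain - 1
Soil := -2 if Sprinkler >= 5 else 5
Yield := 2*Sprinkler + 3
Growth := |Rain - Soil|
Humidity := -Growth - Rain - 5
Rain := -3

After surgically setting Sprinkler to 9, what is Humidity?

do(Sprinkler=9) replaces the equation Sprinkler := -2*Rain - 3 with the constant Sprinkler = 9.
Soil = -2 if Sprinkler >= 5 else 5  [with Sprinkler=9]  = -2
Growth = |Rain - Soil|  [with Rain=-3, Soil=-2]  = 1
Humidity = -Growth - Rain - 5  [with Growth=1, Rain=-3]  = -3

-3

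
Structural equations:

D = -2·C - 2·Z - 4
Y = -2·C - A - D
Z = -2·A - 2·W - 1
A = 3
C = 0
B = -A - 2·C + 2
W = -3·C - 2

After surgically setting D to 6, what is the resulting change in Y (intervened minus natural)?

-4

Intervening sets D = 6 and removes its equation (D = -2·C - 2·Z - 4).
Y = -2·C - A - D  [with C=0, A=3, D=6]  = -9
Without intervention: W = -3·C - 2  [with C=0]  = -2; Z = -2·A - 2·W - 1  [with A=3, W=-2]  = -3; D = -2·C - 2·Z - 4  [with C=0, Z=-3]  = 2; Y = -2·C - A - D  [with C=0, A=3, D=2]  = -5.
Change = -9 − (-5) = -4.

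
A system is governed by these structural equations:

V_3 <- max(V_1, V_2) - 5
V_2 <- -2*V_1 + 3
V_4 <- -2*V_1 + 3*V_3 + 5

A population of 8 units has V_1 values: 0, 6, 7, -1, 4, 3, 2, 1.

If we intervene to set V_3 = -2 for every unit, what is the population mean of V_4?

do(V_3=-2) breaks V_3's dependence on V_1. With V_3=-2 fixed, V_4 across the units is -1, -13, -15, 1, -9, -7, -5, -3, mean -6.5.

-6.5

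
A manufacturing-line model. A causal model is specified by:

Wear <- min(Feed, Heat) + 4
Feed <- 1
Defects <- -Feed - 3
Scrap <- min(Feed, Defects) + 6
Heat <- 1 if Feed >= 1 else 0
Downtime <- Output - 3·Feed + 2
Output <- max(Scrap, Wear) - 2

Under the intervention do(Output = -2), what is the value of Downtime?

Intervening sets Output = -2 and removes its equation (Output <- max(Scrap, Wear) - 2).
Downtime = Output - 3·Feed + 2  [with Output=-2, Feed=1]  = -3

-3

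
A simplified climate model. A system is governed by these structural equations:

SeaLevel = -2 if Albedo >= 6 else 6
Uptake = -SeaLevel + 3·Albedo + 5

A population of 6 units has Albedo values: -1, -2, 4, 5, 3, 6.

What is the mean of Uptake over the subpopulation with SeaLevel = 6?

E[Uptake|SeaLevel=6] averages over only the 5 units with SeaLevel=6 (Albedo = -1, -2, 4, 5, 3): Uptake = -4, -7, 11, 14, 8, mean 4.4.

4.4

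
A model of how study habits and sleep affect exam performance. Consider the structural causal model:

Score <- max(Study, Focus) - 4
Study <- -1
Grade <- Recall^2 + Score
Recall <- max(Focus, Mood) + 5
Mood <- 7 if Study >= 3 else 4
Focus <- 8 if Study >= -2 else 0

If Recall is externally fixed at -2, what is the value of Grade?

The intervention breaks the incoming arrows to Recall: Recall <- max(Focus, Mood) + 5 no longer applies, and Recall = -2.
Focus = 8 if Study >= -2 else 0  [with Study=-1]  = 8
Score = max(Study, Focus) - 4  [with Study=-1, Focus=8]  = 4
Grade = Recall^2 + Score  [with Recall=-2, Score=4]  = 8

8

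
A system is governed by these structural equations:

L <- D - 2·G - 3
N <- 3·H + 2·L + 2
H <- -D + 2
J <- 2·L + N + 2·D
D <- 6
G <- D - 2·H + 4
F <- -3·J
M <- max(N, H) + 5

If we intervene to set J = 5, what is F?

-15

do(J=5) replaces the equation J <- 2·L + N + 2·D with the constant J = 5.
F = -3·J  [with J=5]  = -15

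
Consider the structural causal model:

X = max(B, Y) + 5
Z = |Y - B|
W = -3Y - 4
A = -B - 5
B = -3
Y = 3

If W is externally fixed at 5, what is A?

-2

Intervening sets W = 5 and removes its equation (W = -3Y - 4).
No directed path runs from W to A, so A keeps its natural value.
A = -B - 5  [with B=-3]  = -2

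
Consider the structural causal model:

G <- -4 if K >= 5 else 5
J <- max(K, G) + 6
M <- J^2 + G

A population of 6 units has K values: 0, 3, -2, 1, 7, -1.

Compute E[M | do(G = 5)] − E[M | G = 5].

The intervention sets G=5 in all 6 units regardless of K. Recomputing M per unit gives 126, 126, 126, 126, 174, 126; average 134.
Observing G=5 restricts to units where G's equation naturally yields 5: K ∈ {0, 3, -2, 1, -1}. In that subpopulation M = 126, 126, 126, 126, 126, mean 126.
Difference = 134 − 126 = 8.

8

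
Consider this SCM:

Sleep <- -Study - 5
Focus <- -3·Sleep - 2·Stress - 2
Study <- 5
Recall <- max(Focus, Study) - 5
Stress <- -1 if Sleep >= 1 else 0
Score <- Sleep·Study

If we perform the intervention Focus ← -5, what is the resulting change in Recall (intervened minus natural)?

Under do(Focus=-5), the mechanism Focus <- -3·Sleep - 2·Stress - 2 is discarded; Focus is fixed at -5.
Recall = max(Focus, Study) - 5  [with Focus=-5, Study=5]  = 0
Without intervention: Sleep = -Study - 5  [with Study=5]  = -10; Stress = -1 if Sleep >= 1 else 0  [with Sleep=-10]  = 0; Focus = -3·Sleep - 2·Stress - 2  [with Sleep=-10, Stress=0]  = 28; Recall = max(Focus, Study) - 5  [with Focus=28, Study=5]  = 23.
Change = 0 − 23 = -23.

-23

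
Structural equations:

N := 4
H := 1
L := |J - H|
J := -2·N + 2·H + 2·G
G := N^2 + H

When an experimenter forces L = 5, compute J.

The intervention breaks the incoming arrows to L: L := |J - H| no longer applies, and L = 5.
Since J is not a descendant of the intervened variable, it is unaffected.
G = N^2 + H  [with N=4, H=1]  = 17
J = -2·N + 2·H + 2·G  [with N=4, H=1, G=17]  = 28

28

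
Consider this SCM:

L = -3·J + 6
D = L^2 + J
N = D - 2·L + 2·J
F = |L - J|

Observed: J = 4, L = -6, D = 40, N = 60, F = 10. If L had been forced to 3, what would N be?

15

Under do(L=3), the mechanism L = -3·J + 6 is discarded; L is fixed at 3.
D = L^2 + J  [with L=3, J=4]  = 13
N = D - 2·L + 2·J  [with D=13, L=3, J=4]  = 15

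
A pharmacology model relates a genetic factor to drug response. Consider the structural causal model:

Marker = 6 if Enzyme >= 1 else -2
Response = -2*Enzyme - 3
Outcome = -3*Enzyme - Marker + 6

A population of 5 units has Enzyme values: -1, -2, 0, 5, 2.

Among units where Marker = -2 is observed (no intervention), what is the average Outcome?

E[Outcome|Marker=-2] averages over only the 3 units with Marker=-2 (Enzyme = -1, -2, 0): Outcome = 11, 14, 8, mean 11.

11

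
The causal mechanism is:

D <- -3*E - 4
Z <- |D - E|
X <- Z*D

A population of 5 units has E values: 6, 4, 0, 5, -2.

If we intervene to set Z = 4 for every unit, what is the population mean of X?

Under do(Z=4), Z's equation is replaced by Z=4 for every unit. Per-unit X: -88, -64, -16, -76, 8. Mean = -47.2.

-47.2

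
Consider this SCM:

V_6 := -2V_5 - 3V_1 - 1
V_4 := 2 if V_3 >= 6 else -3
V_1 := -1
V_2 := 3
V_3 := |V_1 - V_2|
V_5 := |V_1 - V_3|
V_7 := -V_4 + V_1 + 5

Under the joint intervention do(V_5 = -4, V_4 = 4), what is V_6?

Setting V_5 = -4, V_4 = 4 by intervention discards those variables' equations.
V_6 = -2V_5 - 3V_1 - 1  [with V_5=-4, V_1=-1]  = 10

10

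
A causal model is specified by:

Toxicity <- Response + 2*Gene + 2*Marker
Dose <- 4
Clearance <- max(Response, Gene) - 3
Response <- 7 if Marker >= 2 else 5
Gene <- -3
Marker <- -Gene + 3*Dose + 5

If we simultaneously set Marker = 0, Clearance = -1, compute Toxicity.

-1

The joint intervention fixes Marker = 0, Clearance = -1, removing each variable's own equation.
Response = 7 if Marker >= 2 else 5  [with Marker=0]  = 5
Toxicity = Response + 2*Gene + 2*Marker  [with Response=5, Gene=-3, Marker=0]  = -1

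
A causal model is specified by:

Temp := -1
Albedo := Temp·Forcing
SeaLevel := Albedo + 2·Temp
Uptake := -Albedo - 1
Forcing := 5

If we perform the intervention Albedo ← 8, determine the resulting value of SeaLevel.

6

The intervention breaks the incoming arrows to Albedo: Albedo := Temp·Forcing no longer applies, and Albedo = 8.
SeaLevel = Albedo + 2·Temp  [with Albedo=8, Temp=-1]  = 6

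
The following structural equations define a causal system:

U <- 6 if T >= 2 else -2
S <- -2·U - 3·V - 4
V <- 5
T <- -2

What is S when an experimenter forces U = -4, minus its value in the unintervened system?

4

The intervention breaks the incoming arrows to U: U <- 6 if T >= 2 else -2 no longer applies, and U = -4.
S = -2·U - 3·V - 4  [with U=-4, V=5]  = -11
Without intervention: U = 6 if T >= 2 else -2  [with T=-2]  = -2; S = -2·U - 3·V - 4  [with U=-2, V=5]  = -15.
Change = -11 − (-15) = 4.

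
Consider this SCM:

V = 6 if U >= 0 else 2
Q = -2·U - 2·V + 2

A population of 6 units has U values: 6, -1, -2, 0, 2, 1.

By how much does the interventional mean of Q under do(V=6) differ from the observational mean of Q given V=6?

Every unit gets V=6 under the intervention. Q values become -22, -8, -6, -10, -14, -12; E[Q|do(V=6)] = -12.
Conditioning on V=6 selects the 4 unit(s) with U ∈ {6, 0, 2, 1}. Their Q values: -22, -10, -14, -12. Mean = -14.5.
Difference = -12 − (-14.5) = 2.5.

2.5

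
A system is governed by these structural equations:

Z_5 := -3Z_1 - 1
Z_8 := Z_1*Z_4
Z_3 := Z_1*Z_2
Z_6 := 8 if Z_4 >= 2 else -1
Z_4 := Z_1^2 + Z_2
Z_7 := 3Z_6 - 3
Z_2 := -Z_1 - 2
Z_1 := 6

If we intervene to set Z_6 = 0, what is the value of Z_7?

Intervening sets Z_6 = 0 and removes its equation (Z_6 := 8 if Z_4 >= 2 else -1).
Z_7 = 3Z_6 - 3  [with Z_6=0]  = -3

-3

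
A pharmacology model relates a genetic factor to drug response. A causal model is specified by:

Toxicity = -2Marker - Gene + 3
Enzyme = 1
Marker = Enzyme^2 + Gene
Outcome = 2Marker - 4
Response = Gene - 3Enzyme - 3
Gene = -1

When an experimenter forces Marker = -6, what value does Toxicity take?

16

do(Marker=-6) replaces the equation Marker = Enzyme^2 + Gene with the constant Marker = -6.
Toxicity = -2Marker - Gene + 3  [with Marker=-6, Gene=-1]  = 16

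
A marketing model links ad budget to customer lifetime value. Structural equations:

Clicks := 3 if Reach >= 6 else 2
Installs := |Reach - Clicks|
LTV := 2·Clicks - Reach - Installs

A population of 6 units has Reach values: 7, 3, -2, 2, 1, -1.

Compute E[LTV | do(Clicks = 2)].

0

Every unit gets Clicks=2 under the intervention. LTV values become -8, 0, 2, 2, 2, 2; E[LTV|do(Clicks=2)] = 0.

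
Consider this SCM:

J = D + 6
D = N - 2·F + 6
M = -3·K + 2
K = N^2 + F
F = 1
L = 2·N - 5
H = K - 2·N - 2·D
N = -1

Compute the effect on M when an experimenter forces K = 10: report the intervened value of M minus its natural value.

Under do(K=10), the mechanism K = N^2 + F is discarded; K is fixed at 10.
M = -3·K + 2  [with K=10]  = -28
Without intervention: K = N^2 + F  [with N=-1, F=1]  = 2; M = -3·K + 2  [with K=2]  = -4.
Change = -28 − (-4) = -24.

-24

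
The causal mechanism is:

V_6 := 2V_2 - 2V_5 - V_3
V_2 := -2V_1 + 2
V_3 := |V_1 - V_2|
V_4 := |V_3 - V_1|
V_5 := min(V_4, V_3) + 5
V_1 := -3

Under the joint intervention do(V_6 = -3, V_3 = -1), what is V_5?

4

Under do(V_6 = -3, V_3 = -1), each intervened variable's structural equation is replaced by its fixed value.
V_4 = |V_3 - V_1|  [with V_3=-1, V_1=-3]  = 2
V_5 = min(V_4, V_3) + 5  [with V_4=2, V_3=-1]  = 4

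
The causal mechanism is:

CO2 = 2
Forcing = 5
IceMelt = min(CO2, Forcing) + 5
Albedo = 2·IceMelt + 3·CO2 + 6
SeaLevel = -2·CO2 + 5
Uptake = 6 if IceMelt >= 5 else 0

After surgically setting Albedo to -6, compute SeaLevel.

Intervening sets Albedo = -6 and removes its equation (Albedo = 2·IceMelt + 3·CO2 + 6).
No directed path runs from Albedo to SeaLevel, so SeaLevel keeps its natural value.
SeaLevel = -2·CO2 + 5  [with CO2=2]  = 1

1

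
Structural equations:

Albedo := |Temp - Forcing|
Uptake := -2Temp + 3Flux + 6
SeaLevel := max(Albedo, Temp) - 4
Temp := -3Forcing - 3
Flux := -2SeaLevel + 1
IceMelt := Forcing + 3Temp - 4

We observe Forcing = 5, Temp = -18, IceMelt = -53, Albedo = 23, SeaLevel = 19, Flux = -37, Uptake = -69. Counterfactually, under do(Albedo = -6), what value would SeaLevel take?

Intervening sets Albedo = -6 and removes its equation (Albedo := |Temp - Forcing|).
Temp = -3Forcing - 3  [with Forcing=5]  = -18
SeaLevel = max(Albedo, Temp) - 4  [with Albedo=-6, Temp=-18]  = -10

-10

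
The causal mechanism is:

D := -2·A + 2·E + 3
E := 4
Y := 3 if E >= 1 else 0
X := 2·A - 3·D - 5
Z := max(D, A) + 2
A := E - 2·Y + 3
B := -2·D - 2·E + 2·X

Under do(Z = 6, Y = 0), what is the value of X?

18

The joint intervention fixes Z = 6, Y = 0, removing each variable's own equation.
A = E - 2·Y + 3  [with E=4, Y=0]  = 7
D = -2·A + 2·E + 3  [with A=7, E=4]  = -3
X = 2·A - 3·D - 5  [with A=7, D=-3]  = 18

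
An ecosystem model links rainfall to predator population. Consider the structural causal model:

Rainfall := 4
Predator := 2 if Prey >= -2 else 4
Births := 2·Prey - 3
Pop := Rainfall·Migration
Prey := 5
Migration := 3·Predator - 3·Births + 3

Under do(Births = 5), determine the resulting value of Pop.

-24

Under do(Births=5), the mechanism Births := 2·Prey - 3 is discarded; Births is fixed at 5.
Predator = 2 if Prey >= -2 else 4  [with Prey=5]  = 2
Migration = 3·Predator - 3·Births + 3  [with Predator=2, Births=5]  = -6
Pop = Rainfall·Migration  [with Rainfall=4, Migration=-6]  = -24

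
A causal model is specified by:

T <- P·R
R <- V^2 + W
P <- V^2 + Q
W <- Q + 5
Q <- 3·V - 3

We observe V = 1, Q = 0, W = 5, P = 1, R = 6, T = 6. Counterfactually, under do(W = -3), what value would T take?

The intervention breaks the incoming arrows to W: W <- Q + 5 no longer applies, and W = -3.
Q = 3·V - 3  [with V=1]  = 0
P = V^2 + Q  [with V=1, Q=0]  = 1
R = V^2 + W  [with V=1, W=-3]  = -2
T = P·R  [with P=1, R=-2]  = -2

-2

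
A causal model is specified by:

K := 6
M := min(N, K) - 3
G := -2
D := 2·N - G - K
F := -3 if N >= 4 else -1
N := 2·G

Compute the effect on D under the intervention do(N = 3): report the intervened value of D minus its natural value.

14

The intervention breaks the incoming arrows to N: N := 2·G no longer applies, and N = 3.
D = 2·N - G - K  [with N=3, G=-2, K=6]  = 2
Without intervention: N = 2·G  [with G=-2]  = -4; D = 2·N - G - K  [with N=-4, G=-2, K=6]  = -12.
Change = 2 − (-12) = 14.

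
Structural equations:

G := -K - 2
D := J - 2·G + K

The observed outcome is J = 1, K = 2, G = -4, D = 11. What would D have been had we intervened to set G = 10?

The intervention breaks the incoming arrows to G: G := -K - 2 no longer applies, and G = 10.
D = J - 2·G + K  [with J=1, G=10, K=2]  = -17

-17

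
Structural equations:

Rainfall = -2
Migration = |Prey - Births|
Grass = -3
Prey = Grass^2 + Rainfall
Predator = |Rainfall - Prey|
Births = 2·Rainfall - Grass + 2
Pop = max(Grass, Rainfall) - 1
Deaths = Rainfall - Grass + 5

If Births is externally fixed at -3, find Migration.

Under do(Births=-3), the mechanism Births = 2·Rainfall - Grass + 2 is discarded; Births is fixed at -3.
Prey = Grass^2 + Rainfall  [with Grass=-3, Rainfall=-2]  = 7
Migration = |Prey - Births|  [with Prey=7, Births=-3]  = 10

10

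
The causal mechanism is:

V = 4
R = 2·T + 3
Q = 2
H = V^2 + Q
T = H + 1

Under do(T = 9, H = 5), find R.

The joint intervention fixes T = 9, H = 5, removing each variable's own equation.
R = 2·T + 3  [with T=9]  = 21

21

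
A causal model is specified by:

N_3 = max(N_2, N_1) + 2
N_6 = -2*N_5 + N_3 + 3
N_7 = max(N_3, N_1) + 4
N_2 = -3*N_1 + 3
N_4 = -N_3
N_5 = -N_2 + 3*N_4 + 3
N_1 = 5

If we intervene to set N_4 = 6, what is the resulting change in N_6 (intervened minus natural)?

-78

Under do(N_4=6), the mechanism N_4 = -N_3 is discarded; N_4 is fixed at 6.
N_2 = -3*N_1 + 3  [with N_1=5]  = -12
N_3 = max(N_2, N_1) + 2  [with N_2=-12, N_1=5]  = 7
N_5 = -N_2 + 3*N_4 + 3  [with N_2=-12, N_4=6]  = 33
N_6 = -2*N_5 + N_3 + 3  [with N_5=33, N_3=7]  = -56
Without intervention: N_2 = -3*N_1 + 3  [with N_1=5]  = -12; N_3 = max(N_2, N_1) + 2  [with N_2=-12, N_1=5]  = 7; N_4 = -N_3  [with N_3=7]  = -7; N_5 = -N_2 + 3*N_4 + 3  [with N_2=-12, N_4=-7]  = -6; N_6 = -2*N_5 + N_3 + 3  [with N_5=-6, N_3=7]  = 22.
Change = -56 − 22 = -78.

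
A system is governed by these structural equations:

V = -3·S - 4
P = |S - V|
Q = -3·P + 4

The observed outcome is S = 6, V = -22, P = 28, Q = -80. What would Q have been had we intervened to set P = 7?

-17

The intervention breaks the incoming arrows to P: P = |S - V| no longer applies, and P = 7.
Q = -3·P + 4  [with P=7]  = -17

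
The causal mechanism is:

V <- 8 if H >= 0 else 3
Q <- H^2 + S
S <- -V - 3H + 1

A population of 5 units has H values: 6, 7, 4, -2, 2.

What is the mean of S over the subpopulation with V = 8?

E[S|V=8] averages over only the 4 units with V=8 (H = 6, 7, 4, 2): S = -25, -28, -19, -13, mean -21.25.

-21.25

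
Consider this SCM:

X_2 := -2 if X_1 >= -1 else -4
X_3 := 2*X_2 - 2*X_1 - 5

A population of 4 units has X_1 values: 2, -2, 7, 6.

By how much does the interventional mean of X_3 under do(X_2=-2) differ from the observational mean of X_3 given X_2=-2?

3.5

Every unit gets X_2=-2 under the intervention. X_3 values become -13, -5, -23, -21; E[X_3|do(X_2=-2)] = -15.5.
Observing X_2=-2 restricts to units where X_2's equation naturally yields -2: X_1 ∈ {2, 7, 6}. In that subpopulation X_3 = -13, -23, -21, mean -19.
Difference = -15.5 − (-19) = 3.5.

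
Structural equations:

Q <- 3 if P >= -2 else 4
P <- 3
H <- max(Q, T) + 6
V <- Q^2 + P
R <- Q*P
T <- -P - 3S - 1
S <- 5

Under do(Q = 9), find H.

The intervention breaks the incoming arrows to Q: Q <- 3 if P >= -2 else 4 no longer applies, and Q = 9.
T = -P - 3S - 1  [with P=3, S=5]  = -19
H = max(Q, T) + 6  [with Q=9, T=-19]  = 15

15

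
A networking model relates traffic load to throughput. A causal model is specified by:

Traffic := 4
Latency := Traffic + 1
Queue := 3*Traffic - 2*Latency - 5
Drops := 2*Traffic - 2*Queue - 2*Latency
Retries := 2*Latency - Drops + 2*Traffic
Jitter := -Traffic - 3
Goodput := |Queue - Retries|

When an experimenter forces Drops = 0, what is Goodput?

The intervention breaks the incoming arrows to Drops: Drops := 2*Traffic - 2*Queue - 2*Latency no longer applies, and Drops = 0.
Latency = Traffic + 1  [with Traffic=4]  = 5
Queue = 3*Traffic - 2*Latency - 5  [with Traffic=4, Latency=5]  = -3
Retries = 2*Latency - Drops + 2*Traffic  [with Latency=5, Drops=0, Traffic=4]  = 18
Goodput = |Queue - Retries|  [with Queue=-3, Retries=18]  = 21

21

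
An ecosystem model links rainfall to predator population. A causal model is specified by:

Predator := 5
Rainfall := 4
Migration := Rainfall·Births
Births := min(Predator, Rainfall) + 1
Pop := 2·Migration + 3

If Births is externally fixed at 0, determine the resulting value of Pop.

do(Births=0) replaces the equation Births := min(Predator, Rainfall) + 1 with the constant Births = 0.
Migration = Rainfall·Births  [with Rainfall=4, Births=0]  = 0
Pop = 2·Migration + 3  [with Migration=0]  = 3

3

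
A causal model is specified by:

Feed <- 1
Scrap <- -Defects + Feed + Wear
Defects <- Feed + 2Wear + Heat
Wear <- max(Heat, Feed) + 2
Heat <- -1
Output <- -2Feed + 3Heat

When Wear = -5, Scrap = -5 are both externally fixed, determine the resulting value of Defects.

-10

The joint intervention fixes Wear = -5, Scrap = -5, removing each variable's own equation.
Defects = Feed + 2Wear + Heat  [with Feed=1, Wear=-5, Heat=-1]  = -10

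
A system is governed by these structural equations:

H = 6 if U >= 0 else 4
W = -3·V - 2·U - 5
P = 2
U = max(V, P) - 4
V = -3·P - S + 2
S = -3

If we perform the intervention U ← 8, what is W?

-18

Intervening sets U = 8 and removes its equation (U = max(V, P) - 4).
V = -3·P - S + 2  [with P=2, S=-3]  = -1
W = -3·V - 2·U - 5  [with V=-1, U=8]  = -18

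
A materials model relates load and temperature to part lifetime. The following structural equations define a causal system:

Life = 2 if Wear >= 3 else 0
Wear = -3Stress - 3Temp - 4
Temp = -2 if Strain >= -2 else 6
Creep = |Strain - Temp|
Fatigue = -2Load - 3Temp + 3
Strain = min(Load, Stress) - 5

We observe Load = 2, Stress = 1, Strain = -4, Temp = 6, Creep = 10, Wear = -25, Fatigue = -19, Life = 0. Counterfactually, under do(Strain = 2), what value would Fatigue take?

5

The intervention breaks the incoming arrows to Strain: Strain = min(Load, Stress) - 5 no longer applies, and Strain = 2.
Temp = -2 if Strain >= -2 else 6  [with Strain=2]  = -2
Fatigue = -2Load - 3Temp + 3  [with Load=2, Temp=-2]  = 5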